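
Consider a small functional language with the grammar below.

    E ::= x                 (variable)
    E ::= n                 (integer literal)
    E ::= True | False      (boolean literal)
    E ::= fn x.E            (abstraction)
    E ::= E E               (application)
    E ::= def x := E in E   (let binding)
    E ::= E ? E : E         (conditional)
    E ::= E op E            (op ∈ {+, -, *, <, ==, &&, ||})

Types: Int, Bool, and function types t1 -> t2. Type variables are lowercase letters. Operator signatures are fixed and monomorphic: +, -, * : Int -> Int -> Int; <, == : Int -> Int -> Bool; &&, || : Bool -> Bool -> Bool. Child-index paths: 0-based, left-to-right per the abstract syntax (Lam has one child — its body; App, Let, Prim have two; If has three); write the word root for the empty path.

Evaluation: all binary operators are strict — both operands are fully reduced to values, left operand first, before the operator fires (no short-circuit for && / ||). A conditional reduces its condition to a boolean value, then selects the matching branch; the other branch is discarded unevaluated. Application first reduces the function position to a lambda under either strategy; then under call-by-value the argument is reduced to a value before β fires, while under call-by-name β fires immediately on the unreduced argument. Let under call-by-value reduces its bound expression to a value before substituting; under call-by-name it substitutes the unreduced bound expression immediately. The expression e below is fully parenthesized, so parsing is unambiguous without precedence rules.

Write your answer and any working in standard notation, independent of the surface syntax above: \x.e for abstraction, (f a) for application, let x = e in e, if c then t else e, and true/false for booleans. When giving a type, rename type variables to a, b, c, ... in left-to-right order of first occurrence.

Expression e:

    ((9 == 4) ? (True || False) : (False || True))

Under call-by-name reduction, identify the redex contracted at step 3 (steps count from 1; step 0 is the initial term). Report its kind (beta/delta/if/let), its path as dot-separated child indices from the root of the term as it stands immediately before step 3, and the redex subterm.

Answer: delta at root : (false || true)

Derivation:
step 0: (if (9 == 4) then (true || false) else (false || true))
step 1: [delta@0] (if false then (true || false) else (false || true))
step 2: [if@root] (false || true)
step 3: [delta@root] true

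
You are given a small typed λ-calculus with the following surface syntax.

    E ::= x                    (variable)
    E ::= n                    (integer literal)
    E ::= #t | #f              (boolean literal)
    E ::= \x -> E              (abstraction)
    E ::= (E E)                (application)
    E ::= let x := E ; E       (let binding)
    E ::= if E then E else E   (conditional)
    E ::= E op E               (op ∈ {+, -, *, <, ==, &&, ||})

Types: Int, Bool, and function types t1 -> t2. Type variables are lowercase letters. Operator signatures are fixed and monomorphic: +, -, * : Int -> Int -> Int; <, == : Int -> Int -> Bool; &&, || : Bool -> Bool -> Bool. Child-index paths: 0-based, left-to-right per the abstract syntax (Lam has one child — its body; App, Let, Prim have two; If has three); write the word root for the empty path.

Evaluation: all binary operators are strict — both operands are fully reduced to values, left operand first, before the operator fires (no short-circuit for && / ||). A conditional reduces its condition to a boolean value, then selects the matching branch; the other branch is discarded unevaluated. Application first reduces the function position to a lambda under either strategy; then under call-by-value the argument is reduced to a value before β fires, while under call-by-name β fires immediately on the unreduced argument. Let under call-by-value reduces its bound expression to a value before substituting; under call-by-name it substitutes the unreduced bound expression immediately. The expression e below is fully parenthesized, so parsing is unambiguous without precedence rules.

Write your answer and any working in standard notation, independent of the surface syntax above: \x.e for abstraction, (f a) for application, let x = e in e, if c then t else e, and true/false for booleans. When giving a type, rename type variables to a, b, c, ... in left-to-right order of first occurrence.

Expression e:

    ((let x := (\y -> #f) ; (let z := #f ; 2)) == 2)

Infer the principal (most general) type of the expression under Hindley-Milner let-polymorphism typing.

Working:
\y._ : a -> Bool
let x : forall. a -> Bool
let z : Bool
  unify Int ~ Int
  unify Int ~ Int

Answer: Bool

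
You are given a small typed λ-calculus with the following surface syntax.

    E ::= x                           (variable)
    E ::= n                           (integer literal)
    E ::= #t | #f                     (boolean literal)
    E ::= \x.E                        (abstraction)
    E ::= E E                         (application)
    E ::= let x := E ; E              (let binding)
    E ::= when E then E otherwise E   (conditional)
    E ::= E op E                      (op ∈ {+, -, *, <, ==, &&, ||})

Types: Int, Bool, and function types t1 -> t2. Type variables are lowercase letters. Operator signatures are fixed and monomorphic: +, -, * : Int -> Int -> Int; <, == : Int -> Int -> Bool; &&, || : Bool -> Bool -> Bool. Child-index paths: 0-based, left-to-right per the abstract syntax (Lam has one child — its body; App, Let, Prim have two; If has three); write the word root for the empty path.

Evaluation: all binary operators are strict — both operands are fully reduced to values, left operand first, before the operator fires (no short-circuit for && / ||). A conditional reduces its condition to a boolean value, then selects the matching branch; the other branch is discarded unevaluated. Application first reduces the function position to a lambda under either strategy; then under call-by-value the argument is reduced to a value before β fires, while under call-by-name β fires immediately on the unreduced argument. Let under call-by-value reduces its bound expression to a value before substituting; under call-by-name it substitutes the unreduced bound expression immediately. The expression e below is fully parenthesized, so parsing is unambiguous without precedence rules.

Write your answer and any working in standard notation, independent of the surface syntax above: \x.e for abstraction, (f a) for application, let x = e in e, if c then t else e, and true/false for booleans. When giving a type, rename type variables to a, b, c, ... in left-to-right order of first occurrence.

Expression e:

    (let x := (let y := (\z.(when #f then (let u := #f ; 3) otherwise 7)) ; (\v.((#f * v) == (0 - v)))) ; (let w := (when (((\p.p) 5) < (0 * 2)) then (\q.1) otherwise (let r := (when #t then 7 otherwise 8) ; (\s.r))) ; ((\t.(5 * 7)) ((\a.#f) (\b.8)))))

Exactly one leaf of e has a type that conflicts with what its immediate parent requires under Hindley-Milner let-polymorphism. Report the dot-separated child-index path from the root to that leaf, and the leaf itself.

Answer: 0.1.0.0.0 : false

Working:
  unify Bool ~ Bool
let u : Bool
  unify Int ~ Int
\z._ : a -> Int
let y : forall. a -> Int
  unify Bool ~ Int
  FAIL: mismatch Bool ~ Int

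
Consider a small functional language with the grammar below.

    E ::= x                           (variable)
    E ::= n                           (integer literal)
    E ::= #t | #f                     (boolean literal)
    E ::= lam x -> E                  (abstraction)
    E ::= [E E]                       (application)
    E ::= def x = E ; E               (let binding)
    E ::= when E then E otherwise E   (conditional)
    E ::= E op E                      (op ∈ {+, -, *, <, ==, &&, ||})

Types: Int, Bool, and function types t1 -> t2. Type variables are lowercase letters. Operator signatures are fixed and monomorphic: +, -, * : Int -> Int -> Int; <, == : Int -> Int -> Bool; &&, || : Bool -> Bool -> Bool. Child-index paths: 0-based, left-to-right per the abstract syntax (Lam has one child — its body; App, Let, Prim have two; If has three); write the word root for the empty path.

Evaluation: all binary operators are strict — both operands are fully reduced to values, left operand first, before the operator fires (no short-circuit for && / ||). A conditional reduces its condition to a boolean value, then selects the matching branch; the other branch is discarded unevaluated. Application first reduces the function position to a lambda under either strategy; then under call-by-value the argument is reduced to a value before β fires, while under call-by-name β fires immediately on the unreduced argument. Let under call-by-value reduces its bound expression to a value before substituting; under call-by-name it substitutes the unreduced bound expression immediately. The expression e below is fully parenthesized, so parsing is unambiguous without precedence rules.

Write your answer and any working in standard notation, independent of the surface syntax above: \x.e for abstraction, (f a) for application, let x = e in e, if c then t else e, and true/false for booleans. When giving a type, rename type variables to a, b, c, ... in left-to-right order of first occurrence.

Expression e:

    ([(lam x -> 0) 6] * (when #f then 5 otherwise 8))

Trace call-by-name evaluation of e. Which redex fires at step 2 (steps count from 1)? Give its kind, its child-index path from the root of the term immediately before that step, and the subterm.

Answer: if at 1 : (if false then 5 else 8)

Working:
step 0: (((\x.0) 6) * (if false then 5 else 8))
step 1: [beta@0] (0 * (if false then 5 else 8))
step 2: [if@1] (0 * 8)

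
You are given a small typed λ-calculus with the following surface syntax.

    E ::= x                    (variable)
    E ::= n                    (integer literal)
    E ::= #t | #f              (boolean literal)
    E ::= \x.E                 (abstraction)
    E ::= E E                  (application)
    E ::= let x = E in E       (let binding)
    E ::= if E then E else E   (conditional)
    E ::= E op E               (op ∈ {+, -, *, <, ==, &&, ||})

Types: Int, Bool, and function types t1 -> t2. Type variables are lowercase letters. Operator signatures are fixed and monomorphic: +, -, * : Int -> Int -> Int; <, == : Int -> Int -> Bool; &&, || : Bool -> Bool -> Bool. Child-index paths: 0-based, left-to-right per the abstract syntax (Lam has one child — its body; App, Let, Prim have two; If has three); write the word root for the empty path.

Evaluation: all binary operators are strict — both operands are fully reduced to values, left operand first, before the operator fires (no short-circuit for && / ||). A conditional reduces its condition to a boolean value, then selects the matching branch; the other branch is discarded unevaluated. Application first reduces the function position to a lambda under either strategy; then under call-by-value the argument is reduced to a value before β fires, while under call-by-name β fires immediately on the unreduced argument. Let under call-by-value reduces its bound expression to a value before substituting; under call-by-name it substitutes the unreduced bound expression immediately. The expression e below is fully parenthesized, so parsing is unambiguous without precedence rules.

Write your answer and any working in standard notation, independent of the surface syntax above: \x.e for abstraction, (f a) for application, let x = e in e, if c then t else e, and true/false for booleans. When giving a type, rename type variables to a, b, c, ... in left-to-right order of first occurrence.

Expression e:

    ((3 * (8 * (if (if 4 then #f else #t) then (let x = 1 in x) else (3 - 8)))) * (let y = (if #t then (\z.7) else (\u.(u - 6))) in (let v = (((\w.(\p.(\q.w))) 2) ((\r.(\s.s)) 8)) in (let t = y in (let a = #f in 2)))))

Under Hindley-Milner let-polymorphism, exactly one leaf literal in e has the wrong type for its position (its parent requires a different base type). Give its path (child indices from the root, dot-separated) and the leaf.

Derivation:
  unify Int ~ Int
  unify Int ~ Int
  unify Int ~ Bool
  FAIL: mismatch Int ~ Bool

Answer: 0.1.1.0.0 : 4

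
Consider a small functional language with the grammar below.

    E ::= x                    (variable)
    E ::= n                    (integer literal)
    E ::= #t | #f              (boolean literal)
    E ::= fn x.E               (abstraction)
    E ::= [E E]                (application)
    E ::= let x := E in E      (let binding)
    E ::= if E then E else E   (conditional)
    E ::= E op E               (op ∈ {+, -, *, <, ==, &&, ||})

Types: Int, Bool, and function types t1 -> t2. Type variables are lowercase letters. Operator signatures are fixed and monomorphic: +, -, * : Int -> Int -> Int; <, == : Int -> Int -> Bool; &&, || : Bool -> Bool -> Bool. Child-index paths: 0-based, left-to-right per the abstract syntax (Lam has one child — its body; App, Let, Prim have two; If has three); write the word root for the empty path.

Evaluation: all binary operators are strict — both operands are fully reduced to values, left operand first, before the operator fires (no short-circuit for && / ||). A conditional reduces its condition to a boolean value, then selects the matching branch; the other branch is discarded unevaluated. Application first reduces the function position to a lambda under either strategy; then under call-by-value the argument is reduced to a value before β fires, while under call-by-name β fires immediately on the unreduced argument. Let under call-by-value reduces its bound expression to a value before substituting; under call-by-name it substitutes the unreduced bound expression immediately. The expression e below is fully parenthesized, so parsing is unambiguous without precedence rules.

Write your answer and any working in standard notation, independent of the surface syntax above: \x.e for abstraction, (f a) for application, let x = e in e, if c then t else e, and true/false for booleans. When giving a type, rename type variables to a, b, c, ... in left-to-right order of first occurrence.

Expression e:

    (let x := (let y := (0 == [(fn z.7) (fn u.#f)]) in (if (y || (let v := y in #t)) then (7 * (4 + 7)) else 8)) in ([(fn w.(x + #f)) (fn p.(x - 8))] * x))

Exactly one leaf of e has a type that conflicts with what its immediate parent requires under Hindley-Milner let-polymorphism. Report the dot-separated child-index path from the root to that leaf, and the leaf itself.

Answer: 1.0.0.0.1 : false

Working:
  unify Int ~ Int
\z._ : a -> Int
\u._ : b -> Bool
  unify a -> Int ~ (b -> Bool) -> c
  unify a ~ b -> Bool
  unify Int ~ c
_ _ : Int
  unify Int ~ Int
let y : Bool
y : Bool
  unify Bool ~ Bool
y : Bool
let v : Bool
  unify Bool ~ Bool
  unify Bool ~ Bool
  unify Int ~ Int
  unify Int ~ Int
  unify Int ~ Int
  unify Int ~ Int
  unify Int ~ Int
let x : Int
x : Int
  unify Int ~ Int
  unify Bool ~ Int
  FAIL: mismatch Bool ~ Int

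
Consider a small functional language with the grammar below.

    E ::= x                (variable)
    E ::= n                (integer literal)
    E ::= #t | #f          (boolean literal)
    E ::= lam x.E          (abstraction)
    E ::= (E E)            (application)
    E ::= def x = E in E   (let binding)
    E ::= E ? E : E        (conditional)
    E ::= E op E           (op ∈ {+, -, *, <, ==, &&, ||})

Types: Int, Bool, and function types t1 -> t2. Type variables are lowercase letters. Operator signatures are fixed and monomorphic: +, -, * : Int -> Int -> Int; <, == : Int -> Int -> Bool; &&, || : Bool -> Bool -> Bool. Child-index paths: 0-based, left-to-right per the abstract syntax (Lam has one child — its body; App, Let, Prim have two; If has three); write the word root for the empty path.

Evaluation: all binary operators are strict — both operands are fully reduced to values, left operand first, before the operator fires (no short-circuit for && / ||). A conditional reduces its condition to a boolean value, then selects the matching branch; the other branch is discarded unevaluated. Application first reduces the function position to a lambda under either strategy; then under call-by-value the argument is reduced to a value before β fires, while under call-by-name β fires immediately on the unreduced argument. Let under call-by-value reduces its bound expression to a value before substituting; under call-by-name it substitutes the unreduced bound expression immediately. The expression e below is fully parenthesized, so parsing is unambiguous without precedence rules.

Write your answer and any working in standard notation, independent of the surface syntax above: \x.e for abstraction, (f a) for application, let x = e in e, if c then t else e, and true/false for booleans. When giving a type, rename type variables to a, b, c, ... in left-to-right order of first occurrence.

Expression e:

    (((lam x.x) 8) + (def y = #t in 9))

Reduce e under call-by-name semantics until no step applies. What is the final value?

Answer: 17

Trace:
step 0: (((\x.x) 8) + (let y = true in 9))
step 1: [beta@0] (8 + (let y = true in 9))
step 2: [let@1] (8 + 9)
step 3: [delta@root] 17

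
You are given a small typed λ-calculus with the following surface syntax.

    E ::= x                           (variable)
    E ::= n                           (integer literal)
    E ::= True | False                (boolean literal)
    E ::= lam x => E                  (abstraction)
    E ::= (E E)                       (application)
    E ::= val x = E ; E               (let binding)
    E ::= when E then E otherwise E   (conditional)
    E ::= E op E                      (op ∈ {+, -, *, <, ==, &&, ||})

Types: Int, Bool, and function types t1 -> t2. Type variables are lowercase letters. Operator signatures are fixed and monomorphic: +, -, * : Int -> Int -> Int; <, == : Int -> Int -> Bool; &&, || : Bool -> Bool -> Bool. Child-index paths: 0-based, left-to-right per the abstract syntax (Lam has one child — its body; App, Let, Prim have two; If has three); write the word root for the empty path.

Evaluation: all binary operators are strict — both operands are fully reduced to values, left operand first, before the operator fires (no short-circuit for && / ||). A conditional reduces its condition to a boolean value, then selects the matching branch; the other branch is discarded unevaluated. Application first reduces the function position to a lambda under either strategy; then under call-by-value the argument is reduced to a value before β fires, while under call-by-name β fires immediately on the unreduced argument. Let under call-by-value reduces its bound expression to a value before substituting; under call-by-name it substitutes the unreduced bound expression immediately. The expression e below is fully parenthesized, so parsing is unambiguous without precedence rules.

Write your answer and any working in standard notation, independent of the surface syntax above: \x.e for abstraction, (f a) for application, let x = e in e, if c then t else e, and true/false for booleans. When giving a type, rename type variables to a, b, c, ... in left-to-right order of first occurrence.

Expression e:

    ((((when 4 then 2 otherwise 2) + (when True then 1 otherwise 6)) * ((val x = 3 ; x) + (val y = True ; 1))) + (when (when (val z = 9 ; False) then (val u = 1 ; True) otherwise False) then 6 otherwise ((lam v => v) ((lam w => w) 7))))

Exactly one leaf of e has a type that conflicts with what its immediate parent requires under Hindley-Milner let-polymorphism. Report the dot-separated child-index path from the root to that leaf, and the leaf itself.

Answer: 0.0.0.0 : 4

Working:
  unify Int ~ Bool
  FAIL: mismatch Int ~ Bool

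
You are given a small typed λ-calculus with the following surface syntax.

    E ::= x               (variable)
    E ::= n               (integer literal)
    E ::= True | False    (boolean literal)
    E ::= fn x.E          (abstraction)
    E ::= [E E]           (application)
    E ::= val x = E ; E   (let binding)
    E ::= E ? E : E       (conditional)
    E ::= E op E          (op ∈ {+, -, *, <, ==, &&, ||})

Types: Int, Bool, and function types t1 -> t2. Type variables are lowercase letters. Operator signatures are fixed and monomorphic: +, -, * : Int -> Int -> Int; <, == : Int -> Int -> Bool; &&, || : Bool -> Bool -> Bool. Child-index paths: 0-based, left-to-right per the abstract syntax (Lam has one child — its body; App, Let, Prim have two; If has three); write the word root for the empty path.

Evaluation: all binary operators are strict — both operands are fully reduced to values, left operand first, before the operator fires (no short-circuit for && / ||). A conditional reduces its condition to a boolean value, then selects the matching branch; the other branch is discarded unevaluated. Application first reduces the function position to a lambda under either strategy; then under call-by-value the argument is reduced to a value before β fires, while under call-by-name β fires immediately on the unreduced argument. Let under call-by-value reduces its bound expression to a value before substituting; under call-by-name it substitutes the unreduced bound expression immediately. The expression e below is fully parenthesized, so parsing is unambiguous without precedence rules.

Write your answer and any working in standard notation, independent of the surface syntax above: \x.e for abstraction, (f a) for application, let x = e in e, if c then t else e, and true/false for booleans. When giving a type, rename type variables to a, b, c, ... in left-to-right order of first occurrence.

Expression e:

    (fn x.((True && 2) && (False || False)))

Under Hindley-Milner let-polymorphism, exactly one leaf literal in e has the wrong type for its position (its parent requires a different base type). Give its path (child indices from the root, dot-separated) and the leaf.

Answer: 0.0.1 : 2

Working:
  unify Bool ~ Bool
  unify Int ~ Bool
  FAIL: mismatch Int ~ Bool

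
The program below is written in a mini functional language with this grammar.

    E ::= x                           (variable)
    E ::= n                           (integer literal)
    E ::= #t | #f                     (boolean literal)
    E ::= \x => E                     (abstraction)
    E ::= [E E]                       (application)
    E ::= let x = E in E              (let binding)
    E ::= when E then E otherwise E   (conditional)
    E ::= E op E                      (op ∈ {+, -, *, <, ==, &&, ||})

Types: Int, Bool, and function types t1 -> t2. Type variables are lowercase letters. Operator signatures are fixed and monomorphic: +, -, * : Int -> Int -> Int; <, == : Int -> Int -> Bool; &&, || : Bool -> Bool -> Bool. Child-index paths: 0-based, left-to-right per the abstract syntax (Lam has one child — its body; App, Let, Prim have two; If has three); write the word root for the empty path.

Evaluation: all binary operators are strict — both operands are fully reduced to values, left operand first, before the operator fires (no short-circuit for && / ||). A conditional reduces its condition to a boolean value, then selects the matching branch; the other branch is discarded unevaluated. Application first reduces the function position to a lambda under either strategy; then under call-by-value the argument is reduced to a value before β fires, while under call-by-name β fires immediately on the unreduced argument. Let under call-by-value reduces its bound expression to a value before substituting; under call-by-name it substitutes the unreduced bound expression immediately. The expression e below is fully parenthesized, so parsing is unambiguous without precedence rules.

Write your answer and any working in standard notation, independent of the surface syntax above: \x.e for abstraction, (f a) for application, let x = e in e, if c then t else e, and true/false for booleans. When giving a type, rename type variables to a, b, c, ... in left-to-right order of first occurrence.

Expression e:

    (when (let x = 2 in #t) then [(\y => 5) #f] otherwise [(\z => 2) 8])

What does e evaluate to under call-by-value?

Answer: 5

Trace:
step 0: (if (let x = 2 in true) then ((\y.5) false) else ((\z.2) 8))
step 1: [let@0] (if true then ((\y.5) false) else ((\z.2) 8))
step 2: [if@root] ((\y.5) false)
step 3: [beta@root] 5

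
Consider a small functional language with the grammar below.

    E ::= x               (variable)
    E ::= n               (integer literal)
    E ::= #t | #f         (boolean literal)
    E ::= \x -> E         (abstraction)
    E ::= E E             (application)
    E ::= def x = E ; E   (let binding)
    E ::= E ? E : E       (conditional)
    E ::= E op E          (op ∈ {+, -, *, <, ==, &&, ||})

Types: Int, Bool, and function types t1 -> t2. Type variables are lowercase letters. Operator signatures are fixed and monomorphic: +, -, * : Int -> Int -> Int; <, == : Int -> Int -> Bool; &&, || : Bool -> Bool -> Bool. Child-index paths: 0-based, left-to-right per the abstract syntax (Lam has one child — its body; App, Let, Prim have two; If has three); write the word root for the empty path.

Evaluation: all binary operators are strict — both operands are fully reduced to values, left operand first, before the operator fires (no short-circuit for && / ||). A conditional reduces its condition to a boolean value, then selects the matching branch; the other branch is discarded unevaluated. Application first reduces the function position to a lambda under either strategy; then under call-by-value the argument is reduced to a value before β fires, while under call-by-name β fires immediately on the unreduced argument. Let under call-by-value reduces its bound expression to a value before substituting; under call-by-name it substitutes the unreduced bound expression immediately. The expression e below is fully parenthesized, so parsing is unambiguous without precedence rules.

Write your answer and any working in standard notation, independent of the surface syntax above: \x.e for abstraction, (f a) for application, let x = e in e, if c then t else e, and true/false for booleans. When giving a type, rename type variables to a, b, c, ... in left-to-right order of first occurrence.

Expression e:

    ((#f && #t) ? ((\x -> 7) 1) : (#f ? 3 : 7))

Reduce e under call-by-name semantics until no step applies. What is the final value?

Working:
step 0: (if (false && true) then ((\x.7) 1) else (if false then 3 else 7))
step 1: [delta@0] (if false then ((\x.7) 1) else (if false then 3 else 7))
step 2: [if@root] (if false then 3 else 7)
step 3: [if@root] 7

Answer: 7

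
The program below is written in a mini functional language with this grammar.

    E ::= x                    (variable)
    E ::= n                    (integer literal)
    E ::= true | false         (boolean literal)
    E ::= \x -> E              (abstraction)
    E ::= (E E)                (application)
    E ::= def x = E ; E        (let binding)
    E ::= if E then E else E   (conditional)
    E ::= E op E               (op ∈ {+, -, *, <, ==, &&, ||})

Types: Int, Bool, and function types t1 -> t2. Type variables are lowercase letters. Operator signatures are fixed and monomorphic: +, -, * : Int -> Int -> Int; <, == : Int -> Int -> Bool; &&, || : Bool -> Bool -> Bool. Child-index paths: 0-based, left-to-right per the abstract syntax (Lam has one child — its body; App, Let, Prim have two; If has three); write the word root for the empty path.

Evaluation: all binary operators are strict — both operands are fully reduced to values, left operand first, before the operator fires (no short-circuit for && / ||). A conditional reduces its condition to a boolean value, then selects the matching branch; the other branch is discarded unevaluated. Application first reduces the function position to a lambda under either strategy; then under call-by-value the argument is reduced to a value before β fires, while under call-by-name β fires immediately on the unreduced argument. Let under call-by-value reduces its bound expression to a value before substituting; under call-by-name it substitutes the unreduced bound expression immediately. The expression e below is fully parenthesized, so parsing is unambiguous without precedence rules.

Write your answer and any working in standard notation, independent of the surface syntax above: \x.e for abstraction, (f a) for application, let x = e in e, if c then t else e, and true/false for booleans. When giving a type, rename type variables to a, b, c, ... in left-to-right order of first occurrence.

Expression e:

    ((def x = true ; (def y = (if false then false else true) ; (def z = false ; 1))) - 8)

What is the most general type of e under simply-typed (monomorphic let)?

Trace:
let x : Bool
  unify Bool ~ Bool
  unify Bool ~ Bool
let y : Bool
let z : Bool
  unify Int ~ Int
  unify Int ~ Int

Answer: Int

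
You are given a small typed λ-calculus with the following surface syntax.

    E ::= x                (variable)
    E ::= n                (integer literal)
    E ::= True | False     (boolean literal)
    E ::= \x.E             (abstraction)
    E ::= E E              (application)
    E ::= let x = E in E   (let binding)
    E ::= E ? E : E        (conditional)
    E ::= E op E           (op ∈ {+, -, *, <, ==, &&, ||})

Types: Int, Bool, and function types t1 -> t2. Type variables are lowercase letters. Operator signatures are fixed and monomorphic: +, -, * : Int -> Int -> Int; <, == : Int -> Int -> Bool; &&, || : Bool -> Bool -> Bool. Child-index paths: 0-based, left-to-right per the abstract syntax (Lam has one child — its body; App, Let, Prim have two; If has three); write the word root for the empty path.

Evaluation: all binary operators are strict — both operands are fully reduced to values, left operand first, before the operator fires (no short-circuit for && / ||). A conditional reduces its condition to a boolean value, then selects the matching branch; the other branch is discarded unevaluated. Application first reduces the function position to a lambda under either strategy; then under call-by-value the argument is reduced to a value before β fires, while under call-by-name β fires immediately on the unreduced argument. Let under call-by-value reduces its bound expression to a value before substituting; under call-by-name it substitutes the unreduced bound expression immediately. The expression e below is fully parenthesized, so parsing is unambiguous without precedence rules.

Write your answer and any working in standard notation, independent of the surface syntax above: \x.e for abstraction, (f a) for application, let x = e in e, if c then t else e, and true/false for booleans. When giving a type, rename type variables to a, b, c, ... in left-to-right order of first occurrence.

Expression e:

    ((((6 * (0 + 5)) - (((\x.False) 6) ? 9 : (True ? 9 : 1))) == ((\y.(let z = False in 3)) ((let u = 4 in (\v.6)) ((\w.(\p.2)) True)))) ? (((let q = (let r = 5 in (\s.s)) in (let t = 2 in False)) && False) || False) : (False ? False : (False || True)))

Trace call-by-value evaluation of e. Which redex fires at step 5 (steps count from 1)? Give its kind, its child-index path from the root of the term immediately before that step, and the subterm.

Answer: if at 0.0.1 : (if true then 9 else 1)

Trace:
step 0: (if (((6 * (0 + 5)) - (if ((\x.false) 6) then 9 else (if true then 9 else 1))) == ((\y.(let z = false in 3)) ((let u = 4 in (\v.6)) ((\w.(\p.2)) true)))) then (((let q = (let r = 5 in (\s.s)) in (let t = 2 in false)) && false) || false) else (if false then false else (false || true)))
step 1: [delta@0.0.0.1] (if (((6 * 5) - (if ((\x.false) 6) then 9 else (if true then 9 else 1))) == ((\y.(let z = false in 3)) ((let u = 4 in (\v.6)) ((\w.(\p.2)) true)))) then (((let q = (let r = 5 in (\s.s)) in (let t = 2 in false)) && false) || false) else (if false then false else (false || true)))
step 2: [delta@0.0.0] (if ((30 - (if ((\x.false) 6) then 9 else (if true then 9 else 1))) == ((\y.(let z = false in 3)) ((let u = 4 in (\v.6)) ((\w.(\p.2)) true)))) then (((let q = (let r = 5 in (\s.s)) in (let t = 2 in false)) && false) || false) else (if false then false else (false || true)))
step 3: [beta@0.0.1.0] (if ((30 - (if false then 9 else (if true then 9 else 1))) == ((\y.(let z = false in 3)) ((let u = 4 in (\v.6)) ((\w.(\p.2)) true)))) then (((let q = (let r = 5 in (\s.s)) in (let t = 2 in false)) && false) || false) else (if false then false else (false || true)))
step 4: [if@0.0.1] (if ((30 - (if true then 9 else 1)) == ((\y.(let z = false in 3)) ((let u = 4 in (\v.6)) ((\w.(\p.2)) true)))) then (((let q = (let r = 5 in (\s.s)) in (let t = 2 in false)) && false) || false) else (if false then false else (false || true)))
step 5: [if@0.0.1] (if ((30 - 9) == ((\y.(let z = false in 3)) ((let u = 4 in (\v.6)) ((\w.(\p.2)) true)))) then (((let q = (let r = 5 in (\s.s)) in (let t = 2 in false)) && false) || false) else (if false then false else (false || true)))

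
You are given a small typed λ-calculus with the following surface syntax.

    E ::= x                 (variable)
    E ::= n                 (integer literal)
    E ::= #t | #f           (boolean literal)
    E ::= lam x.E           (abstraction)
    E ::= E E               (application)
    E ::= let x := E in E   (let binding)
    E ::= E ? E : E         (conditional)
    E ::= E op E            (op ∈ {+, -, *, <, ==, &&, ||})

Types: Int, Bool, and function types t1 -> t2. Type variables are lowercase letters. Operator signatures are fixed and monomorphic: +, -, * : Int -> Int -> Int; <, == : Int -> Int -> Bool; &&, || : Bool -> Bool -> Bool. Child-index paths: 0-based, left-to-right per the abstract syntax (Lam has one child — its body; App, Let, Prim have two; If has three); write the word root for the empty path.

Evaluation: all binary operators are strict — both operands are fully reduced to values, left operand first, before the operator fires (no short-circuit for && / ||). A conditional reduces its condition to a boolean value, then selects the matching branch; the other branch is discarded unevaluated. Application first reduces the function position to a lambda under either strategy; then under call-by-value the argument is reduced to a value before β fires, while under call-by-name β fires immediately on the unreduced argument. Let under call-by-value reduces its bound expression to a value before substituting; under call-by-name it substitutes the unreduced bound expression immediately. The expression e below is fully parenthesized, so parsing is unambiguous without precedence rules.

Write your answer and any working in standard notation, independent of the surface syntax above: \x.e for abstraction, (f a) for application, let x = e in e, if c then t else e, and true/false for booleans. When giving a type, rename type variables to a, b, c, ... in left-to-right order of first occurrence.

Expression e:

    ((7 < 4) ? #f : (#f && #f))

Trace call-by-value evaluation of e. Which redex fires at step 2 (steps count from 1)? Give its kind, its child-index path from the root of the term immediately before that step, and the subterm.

Answer: if at root : (if false then false else (false && false))

Trace:
step 0: (if (7 < 4) then false else (false && false))
step 1: [delta@0] (if false then false else (false && false))
step 2: [if@root] (false && false)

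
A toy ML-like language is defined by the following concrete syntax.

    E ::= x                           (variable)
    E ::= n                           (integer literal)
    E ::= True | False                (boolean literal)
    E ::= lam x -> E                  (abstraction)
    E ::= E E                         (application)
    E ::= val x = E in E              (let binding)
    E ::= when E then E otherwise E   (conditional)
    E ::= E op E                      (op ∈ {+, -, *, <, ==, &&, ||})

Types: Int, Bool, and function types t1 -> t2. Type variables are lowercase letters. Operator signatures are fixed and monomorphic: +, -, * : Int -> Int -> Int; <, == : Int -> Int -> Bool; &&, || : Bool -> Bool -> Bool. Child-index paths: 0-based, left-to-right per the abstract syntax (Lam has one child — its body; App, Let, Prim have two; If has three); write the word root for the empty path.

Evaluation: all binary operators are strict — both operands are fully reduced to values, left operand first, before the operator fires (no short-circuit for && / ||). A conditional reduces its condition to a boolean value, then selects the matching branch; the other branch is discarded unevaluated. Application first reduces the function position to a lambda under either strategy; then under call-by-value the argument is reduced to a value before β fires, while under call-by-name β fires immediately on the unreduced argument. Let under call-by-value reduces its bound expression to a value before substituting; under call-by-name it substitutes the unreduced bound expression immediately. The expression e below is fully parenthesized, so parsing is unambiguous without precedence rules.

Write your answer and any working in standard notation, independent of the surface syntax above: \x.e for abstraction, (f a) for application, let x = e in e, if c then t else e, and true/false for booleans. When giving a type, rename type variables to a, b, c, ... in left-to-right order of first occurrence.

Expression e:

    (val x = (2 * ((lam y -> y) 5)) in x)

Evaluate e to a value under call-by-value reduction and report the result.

Trace:
step 0: (let x = (2 * ((\y.y) 5)) in x)
step 1: [beta@0.1] (let x = (2 * 5) in x)
step 2: [delta@0] (let x = 10 in x)
step 3: [let@root] 10

Answer: 10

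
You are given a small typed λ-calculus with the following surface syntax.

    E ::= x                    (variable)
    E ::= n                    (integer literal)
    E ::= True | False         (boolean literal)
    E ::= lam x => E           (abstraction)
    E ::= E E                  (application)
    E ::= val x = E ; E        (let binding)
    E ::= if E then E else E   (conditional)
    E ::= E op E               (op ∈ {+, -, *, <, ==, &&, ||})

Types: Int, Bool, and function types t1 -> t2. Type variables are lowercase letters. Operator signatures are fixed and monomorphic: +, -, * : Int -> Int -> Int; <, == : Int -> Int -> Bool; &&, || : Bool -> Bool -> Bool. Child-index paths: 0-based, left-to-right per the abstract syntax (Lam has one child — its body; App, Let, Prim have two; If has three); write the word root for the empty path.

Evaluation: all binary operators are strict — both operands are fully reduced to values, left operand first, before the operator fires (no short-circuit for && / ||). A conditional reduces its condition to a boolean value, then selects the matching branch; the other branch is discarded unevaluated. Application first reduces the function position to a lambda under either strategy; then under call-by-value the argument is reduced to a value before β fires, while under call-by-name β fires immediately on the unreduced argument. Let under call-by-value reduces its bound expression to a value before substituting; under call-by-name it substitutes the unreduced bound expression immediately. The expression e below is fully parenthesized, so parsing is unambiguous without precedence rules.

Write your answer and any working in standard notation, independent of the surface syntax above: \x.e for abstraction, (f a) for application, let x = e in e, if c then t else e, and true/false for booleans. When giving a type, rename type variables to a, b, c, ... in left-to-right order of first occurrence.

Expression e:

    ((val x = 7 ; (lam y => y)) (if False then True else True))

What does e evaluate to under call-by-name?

Derivation:
step 0: ((let x = 7 in (\y.y)) (if false then true else true))
step 1: [let@0] ((\y.y) (if false then true else true))
step 2: [beta@root] (if false then true else true)
step 3: [if@root] true

Answer: true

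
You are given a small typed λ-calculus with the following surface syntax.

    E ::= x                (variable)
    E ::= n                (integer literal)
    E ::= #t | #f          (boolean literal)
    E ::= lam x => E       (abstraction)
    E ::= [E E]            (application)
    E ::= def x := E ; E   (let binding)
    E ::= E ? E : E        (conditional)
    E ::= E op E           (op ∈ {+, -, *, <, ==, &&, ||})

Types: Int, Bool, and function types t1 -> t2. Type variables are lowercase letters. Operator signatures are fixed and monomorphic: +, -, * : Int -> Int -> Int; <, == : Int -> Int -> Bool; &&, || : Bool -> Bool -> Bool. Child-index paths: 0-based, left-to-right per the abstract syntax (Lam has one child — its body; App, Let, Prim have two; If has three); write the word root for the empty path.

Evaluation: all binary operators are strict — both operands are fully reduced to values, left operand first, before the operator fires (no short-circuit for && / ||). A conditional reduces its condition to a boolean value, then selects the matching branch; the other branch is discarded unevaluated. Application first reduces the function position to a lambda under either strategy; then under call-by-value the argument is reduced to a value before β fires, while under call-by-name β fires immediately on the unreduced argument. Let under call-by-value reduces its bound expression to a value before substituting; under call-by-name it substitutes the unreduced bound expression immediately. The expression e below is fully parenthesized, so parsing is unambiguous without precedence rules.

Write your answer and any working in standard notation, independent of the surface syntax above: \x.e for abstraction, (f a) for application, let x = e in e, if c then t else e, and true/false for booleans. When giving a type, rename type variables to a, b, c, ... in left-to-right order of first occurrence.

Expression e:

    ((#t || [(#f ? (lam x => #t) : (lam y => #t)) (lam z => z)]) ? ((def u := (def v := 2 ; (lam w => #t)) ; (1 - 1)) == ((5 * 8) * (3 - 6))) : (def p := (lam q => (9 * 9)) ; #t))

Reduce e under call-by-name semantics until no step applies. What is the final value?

Trace:
step 0: (if (true || ((if false then (\x.true) else (\y.true)) (\z.z))) then ((let u = (let v = 2 in (\w.true)) in (1 - 1)) == ((5 * 8) * (3 - 6))) else (let p = (\q.(9 * 9)) in true))
step 1: [if@0.1.0] (if (true || ((\y.true) (\z.z))) then ((let u = (let v = 2 in (\w.true)) in (1 - 1)) == ((5 * 8) * (3 - 6))) else (let p = (\q.(9 * 9)) in true))
step 2: [beta@0.1] (if (true || true) then ((let u = (let v = 2 in (\w.true)) in (1 - 1)) == ((5 * 8) * (3 - 6))) else (let p = (\q.(9 * 9)) in true))
step 3: [delta@0] (if true then ((let u = (let v = 2 in (\w.true)) in (1 - 1)) == ((5 * 8) * (3 - 6))) else (let p = (\q.(9 * 9)) in true))
step 4: [if@root] ((let u = (let v = 2 in (\w.true)) in (1 - 1)) == ((5 * 8) * (3 - 6)))
step 5: [let@0] ((1 - 1) == ((5 * 8) * (3 - 6)))
step 6: [delta@0] (0 == ((5 * 8) * (3 - 6)))
step 7: [delta@1.0] (0 == (40 * (3 - 6)))
step 8: [delta@1.1] (0 == (40 * -3))
step 9: [delta@1] (0 == -120)
step 10: [delta@root] false

Answer: false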